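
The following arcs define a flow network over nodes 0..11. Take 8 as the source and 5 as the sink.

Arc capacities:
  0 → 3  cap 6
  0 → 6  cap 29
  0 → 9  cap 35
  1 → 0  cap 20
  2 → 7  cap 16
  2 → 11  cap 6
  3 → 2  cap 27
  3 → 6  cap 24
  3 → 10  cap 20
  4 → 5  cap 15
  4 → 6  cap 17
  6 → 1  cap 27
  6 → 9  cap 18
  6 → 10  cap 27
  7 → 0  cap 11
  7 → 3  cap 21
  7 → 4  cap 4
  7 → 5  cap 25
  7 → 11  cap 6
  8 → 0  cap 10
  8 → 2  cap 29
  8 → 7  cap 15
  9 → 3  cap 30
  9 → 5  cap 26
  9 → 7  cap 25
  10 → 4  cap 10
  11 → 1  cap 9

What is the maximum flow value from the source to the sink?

augment #1: 8→7→5 bottleneck 15, total now 15
augment #2: 8→0→9→5 bottleneck 10, total now 25
augment #3: 8→2→7→5 bottleneck 10, total now 35
augment #4: 8→2→7→4→5 bottleneck 4, total now 39
augment #5: 8→2→7→0→9→5 bottleneck 2, total now 41
augment #6: 8→2→11→1→0→9→5 bottleneck 6, total now 47

Maximum flow value: 47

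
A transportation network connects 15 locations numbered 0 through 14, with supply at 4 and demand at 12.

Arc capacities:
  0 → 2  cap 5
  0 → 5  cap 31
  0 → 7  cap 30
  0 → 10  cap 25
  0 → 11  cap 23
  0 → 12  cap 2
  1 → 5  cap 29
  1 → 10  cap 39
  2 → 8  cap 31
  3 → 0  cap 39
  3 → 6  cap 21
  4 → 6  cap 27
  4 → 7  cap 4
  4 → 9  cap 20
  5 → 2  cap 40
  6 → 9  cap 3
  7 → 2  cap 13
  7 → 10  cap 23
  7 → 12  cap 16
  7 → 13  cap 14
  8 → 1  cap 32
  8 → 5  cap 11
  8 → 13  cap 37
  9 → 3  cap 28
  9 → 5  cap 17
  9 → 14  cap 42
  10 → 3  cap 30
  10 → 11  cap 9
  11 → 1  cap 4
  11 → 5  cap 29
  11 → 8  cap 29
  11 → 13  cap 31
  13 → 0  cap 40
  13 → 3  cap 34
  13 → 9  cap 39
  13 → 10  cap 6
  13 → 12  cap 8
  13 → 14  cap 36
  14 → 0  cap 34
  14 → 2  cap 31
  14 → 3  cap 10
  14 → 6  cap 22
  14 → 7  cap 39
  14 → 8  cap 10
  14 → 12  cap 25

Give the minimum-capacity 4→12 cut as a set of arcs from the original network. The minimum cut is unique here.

Min-cut arcs: {(4,7), (4,9), (6,9)} (total capacity 27)

augment #1: 4→7→12 push 4
augment #2: 4→9→14→12 push 20
augment #3: 4→6→9→14→12 push 3
max flow = 27; residual-reachable set from 4 gives S-side
cut edges (S→T): {(4,7), (4,9), (6,9)} total cap 27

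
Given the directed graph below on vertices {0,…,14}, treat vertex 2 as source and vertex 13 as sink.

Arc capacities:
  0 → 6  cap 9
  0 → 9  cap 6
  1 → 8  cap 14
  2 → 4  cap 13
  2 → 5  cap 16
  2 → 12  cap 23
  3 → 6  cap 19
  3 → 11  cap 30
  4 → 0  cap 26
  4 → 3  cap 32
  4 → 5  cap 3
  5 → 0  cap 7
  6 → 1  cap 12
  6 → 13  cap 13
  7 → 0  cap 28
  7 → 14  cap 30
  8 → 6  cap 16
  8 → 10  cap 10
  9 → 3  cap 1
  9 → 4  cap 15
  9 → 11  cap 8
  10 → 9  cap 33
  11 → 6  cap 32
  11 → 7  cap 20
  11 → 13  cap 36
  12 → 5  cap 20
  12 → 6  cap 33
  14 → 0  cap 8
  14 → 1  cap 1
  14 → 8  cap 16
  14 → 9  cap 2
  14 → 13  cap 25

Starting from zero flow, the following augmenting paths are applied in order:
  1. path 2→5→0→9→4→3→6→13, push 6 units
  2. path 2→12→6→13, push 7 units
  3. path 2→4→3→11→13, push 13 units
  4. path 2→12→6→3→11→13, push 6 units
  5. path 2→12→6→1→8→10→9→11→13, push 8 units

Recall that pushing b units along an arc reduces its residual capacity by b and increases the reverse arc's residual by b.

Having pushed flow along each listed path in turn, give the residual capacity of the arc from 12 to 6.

after path 1 (2→5→0→9→4→3→6→13, push 6): res(12,6)=33
after path 2 (2→12→6→13, push 7): res(12,6)=26
after path 3 (2→4→3→11→13, push 13): res(12,6)=26
after path 4 (2→12→6→3→11→13, push 6): res(12,6)=20
after path 5 (2→12→6→1→8→10→9→11→13, push 8): res(12,6)=12

Residual capacity of (12,6): 12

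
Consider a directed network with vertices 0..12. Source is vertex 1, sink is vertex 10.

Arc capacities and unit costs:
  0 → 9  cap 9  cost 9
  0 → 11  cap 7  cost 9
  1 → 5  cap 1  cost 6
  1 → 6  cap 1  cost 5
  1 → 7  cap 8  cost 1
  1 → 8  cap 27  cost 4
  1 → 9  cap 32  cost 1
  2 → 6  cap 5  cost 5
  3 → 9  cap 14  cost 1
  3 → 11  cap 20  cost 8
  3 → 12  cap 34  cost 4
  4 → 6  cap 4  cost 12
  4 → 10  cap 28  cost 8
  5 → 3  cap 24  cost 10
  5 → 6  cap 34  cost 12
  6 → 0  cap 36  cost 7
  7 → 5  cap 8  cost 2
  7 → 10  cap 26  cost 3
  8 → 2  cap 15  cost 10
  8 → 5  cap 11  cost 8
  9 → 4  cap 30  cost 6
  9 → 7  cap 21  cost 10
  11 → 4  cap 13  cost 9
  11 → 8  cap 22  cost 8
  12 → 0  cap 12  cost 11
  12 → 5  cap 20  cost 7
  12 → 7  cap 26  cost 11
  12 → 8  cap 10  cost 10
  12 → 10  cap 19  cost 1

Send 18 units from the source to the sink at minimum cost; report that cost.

Minimum cost for 18 units: 172

shortest-cost path #1: 1→7→10 push 8 @ unit cost 4 (adds 32)
shortest-cost path #2: 1→9→7→10 push 10 @ unit cost 14 (adds 140)
total cost = 172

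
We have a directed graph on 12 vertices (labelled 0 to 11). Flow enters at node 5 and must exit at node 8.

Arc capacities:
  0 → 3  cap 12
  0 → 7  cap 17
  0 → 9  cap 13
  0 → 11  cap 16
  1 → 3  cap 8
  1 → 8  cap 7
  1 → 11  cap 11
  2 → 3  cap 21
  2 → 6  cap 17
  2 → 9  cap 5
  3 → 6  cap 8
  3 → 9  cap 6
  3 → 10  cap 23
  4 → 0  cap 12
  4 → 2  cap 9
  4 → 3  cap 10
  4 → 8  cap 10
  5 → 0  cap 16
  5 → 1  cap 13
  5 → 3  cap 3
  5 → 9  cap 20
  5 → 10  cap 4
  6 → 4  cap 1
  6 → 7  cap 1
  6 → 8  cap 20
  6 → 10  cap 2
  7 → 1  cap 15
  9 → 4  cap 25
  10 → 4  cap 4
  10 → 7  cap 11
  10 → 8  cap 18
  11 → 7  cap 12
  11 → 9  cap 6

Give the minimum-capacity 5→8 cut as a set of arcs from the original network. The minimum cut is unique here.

Min-cut arcs: {(1,8), (3,6), (4,2), (4,8), (10,8)} (total capacity 52)

augment #1: 5→1→8 push 7
augment #2: 5→10→8 push 4
augment #3: 5→3→6→8 push 3
augment #4: 5→9→4→8 push 10
augment #5: 5→0→3→6→8 push 5
augment #6: 5→0→3→10→8 push 7
augment #7: 5→1→3→10→8 push 6
augment #8: 5→9→4→2→6→8 push 9
augment #9: 5→9→4→3→10→8 push 1
max flow = 52; residual-reachable set from 5 gives S-side
cut edges (S→T): {(1,8), (3,6), (4,2), (4,8), (10,8)} total cap 52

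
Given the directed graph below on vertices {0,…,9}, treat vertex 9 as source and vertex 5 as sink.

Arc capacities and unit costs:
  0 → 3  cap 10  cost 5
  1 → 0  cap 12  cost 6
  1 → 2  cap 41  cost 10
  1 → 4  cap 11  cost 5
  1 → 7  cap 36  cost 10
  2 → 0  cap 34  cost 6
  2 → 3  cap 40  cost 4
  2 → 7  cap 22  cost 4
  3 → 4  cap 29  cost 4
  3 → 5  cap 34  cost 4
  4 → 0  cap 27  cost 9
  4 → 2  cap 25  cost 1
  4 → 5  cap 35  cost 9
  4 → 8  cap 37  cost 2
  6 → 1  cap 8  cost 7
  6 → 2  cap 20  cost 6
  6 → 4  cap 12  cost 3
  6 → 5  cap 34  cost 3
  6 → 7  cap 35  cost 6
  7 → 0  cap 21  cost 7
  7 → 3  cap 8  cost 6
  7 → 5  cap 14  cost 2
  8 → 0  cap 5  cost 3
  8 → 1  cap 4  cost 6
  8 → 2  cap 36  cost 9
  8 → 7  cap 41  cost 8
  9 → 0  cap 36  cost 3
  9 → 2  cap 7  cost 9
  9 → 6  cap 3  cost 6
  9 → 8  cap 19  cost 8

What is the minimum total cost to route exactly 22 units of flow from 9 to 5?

shortest-cost path #1: 9→6→5 push 3 @ unit cost 9 (adds 27)
shortest-cost path #2: 9→0→3→5 push 10 @ unit cost 12 (adds 120)
shortest-cost path #3: 9→2→7→5 push 7 @ unit cost 15 (adds 105)
shortest-cost path #4: 9→8→7→5 push 2 @ unit cost 18 (adds 36)
total cost = 288

Minimum cost for 22 units: 288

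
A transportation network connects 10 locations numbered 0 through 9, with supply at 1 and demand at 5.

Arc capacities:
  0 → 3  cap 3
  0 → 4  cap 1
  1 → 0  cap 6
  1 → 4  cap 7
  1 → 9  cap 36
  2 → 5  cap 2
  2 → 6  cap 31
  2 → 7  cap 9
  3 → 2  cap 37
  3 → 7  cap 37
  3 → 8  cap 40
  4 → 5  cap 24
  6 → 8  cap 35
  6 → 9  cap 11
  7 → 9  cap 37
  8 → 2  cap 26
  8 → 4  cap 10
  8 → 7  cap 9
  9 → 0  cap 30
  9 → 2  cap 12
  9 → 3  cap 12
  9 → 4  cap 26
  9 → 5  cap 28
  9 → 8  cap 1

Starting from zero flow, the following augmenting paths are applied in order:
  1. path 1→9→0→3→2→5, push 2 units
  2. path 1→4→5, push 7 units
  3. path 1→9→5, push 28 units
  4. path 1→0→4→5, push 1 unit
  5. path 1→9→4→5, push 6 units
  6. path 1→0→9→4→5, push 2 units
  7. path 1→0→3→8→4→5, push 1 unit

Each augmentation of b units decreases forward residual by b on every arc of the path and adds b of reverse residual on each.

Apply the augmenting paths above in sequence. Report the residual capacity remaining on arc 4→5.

Residual capacity of (4,5): 7

after path 1 (1→9→0→3→2→5, push 2): res(4,5)=24
after path 2 (1→4→5, push 7): res(4,5)=17
after path 3 (1→9→5, push 28): res(4,5)=17
after path 4 (1→0→4→5, push 1): res(4,5)=16
after path 5 (1→9→4→5, push 6): res(4,5)=10
after path 6 (1→0→9→4→5, push 2): res(4,5)=8
after path 7 (1→0→3→8→4→5, push 1): res(4,5)=7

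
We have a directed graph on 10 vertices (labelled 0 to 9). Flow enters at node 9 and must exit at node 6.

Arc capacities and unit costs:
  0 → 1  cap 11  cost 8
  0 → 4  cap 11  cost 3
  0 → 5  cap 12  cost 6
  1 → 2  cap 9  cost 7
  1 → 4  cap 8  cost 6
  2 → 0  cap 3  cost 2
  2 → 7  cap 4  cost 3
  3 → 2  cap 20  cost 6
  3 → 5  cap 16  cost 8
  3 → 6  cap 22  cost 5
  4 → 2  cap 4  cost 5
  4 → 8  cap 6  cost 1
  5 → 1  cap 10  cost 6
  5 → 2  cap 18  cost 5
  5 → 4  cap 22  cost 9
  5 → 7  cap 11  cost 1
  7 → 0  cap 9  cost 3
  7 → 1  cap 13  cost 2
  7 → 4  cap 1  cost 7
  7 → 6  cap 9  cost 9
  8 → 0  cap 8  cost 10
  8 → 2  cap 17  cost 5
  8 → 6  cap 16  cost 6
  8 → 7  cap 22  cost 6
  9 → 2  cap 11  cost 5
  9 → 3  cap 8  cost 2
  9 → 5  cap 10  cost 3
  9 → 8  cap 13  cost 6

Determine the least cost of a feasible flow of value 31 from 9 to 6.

Minimum cost for 31 units: 346

shortest-cost path #1: 9→3→6 push 8 @ unit cost 7 (adds 56)
shortest-cost path #2: 9→8→6 push 13 @ unit cost 12 (adds 156)
shortest-cost path #3: 9→5→7→6 push 9 @ unit cost 13 (adds 117)
shortest-cost path #4: 9→2→0→4→8→6 push 1 @ unit cost 17 (adds 17)
total cost = 346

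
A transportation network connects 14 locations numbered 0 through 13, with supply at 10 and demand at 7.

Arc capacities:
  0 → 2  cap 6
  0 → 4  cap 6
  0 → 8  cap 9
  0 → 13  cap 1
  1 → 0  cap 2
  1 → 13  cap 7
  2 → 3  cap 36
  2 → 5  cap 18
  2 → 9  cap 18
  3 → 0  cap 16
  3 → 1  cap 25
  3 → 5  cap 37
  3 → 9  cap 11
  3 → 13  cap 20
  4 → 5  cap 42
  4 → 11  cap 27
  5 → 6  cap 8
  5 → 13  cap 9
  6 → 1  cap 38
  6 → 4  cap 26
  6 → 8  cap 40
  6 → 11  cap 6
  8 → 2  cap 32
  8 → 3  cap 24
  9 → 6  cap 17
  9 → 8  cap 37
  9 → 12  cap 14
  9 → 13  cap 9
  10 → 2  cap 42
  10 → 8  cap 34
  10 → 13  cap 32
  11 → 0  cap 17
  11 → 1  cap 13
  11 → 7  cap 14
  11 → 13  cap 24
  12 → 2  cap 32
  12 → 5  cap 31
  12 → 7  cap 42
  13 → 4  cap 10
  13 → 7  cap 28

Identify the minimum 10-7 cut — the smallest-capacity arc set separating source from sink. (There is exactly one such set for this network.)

augment #1: 10→13→7 push 28
augment #2: 10→2→9→12→7 push 14
augment #3: 10→13→4→11→7 push 4
augment #4: 10→2→5→6→11→7 push 6
augment #5: 10→2→3→0→4→11→7 push 4
max flow = 56; residual-reachable set from 10 gives S-side
cut edges (S→T): {(9,12), (11,7), (13,7)} total cap 56

Min-cut arcs: {(9,12), (11,7), (13,7)} (total capacity 56)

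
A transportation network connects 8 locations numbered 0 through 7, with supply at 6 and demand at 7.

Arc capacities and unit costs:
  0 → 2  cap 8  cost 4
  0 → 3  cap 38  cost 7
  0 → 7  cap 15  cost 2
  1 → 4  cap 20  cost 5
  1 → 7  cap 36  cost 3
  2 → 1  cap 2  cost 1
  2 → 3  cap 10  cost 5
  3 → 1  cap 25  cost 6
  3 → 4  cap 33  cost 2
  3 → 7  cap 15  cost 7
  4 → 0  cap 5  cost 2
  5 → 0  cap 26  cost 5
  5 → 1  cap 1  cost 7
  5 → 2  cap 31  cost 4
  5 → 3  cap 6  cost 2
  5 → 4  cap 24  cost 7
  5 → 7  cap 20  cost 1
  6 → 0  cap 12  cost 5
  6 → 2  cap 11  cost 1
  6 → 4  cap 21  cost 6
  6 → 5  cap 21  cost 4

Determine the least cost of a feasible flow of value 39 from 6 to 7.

Minimum cost for 39 units: 250

shortest-cost path #1: 6→5→7 push 20 @ unit cost 5 (adds 100)
shortest-cost path #2: 6→2→1→7 push 2 @ unit cost 5 (adds 10)
shortest-cost path #3: 6→0→7 push 12 @ unit cost 7 (adds 84)
shortest-cost path #4: 6→4→0→7 push 3 @ unit cost 10 (adds 30)
shortest-cost path #5: 6→2→3→7 push 2 @ unit cost 13 (adds 26)
total cost = 250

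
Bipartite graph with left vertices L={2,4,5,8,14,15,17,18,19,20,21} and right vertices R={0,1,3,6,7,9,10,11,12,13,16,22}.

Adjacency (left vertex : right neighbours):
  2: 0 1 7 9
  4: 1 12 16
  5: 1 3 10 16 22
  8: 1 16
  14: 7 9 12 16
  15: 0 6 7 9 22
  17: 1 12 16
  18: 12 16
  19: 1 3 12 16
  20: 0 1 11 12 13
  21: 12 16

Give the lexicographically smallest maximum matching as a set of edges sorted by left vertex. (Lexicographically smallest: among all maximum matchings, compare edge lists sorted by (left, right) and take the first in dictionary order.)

Lex-smallest maximum matching: {(2,0), (4,1), (5,10), (8,16), (14,7), (15,6), (17,12), (19,3), (20,11)}

|M| = 9 (so the lex-smallest maximum matching has 9 edges)
process left vertices in ascending order; for each, take the smallest-labelled available neighbour that still permits 9 edges overall, or leave it unmatched if none does
lex-smallest matching: {2-0, 4-1, 5-10, 8-16, 14-7, 15-6, 17-12, 19-3, 20-11}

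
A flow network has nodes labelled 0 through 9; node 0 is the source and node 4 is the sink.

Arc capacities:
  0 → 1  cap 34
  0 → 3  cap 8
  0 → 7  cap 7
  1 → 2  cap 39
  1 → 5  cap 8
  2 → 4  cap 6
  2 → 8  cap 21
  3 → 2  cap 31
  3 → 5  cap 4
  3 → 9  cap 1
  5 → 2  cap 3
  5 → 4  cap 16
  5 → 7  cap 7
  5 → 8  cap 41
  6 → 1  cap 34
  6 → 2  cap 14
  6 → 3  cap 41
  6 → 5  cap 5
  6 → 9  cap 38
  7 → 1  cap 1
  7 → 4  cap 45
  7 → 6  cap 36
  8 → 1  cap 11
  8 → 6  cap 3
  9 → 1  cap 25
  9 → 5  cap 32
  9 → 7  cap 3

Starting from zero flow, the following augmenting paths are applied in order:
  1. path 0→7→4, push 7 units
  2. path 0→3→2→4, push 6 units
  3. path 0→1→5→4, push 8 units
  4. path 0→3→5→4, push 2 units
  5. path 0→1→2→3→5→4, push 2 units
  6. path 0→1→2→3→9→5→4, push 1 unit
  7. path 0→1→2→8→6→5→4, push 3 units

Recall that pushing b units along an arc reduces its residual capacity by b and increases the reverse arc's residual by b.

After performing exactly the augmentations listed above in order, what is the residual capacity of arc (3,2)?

Residual capacity of (3,2): 28

after path 1 (0→7→4, push 7): res(3,2)=31
after path 2 (0→3→2→4, push 6): res(3,2)=25
after path 3 (0→1→5→4, push 8): res(3,2)=25
after path 4 (0→3→5→4, push 2): res(3,2)=25
after path 5 (0→1→2→3→5→4, push 2): res(3,2)=27
after path 6 (0→1→2→3→9→5→4, push 1): res(3,2)=28
after path 7 (0→1→2→8→6→5→4, push 3): res(3,2)=28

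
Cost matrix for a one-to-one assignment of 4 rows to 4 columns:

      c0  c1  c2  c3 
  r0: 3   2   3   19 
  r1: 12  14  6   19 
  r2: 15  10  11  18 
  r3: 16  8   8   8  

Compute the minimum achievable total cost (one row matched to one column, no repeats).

optimal assignment: row0→col0 (cost 3), row1→col2 (cost 6), row2→col1 (cost 10), row3→col3 (cost 8)
total = 3 + 6 + 10 + 8 = 27

Minimum assignment cost: 27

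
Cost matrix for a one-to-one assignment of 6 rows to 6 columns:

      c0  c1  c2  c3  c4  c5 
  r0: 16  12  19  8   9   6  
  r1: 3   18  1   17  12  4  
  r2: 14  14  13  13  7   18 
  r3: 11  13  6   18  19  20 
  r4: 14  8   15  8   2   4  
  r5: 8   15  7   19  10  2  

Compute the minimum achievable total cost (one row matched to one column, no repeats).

Minimum assignment cost: 34

optimal assignment: row0→col3 (cost 8), row1→col0 (cost 3), row2→col4 (cost 7), row3→col2 (cost 6), row4→col1 (cost 8), row5→col5 (cost 2)
total = 8 + 3 + 7 + 6 + 8 + 2 = 34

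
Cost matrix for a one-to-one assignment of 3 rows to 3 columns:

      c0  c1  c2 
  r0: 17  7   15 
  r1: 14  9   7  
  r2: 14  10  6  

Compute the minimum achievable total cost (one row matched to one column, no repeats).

Minimum assignment cost: 27

optimal assignment: row0→col1 (cost 7), row1→col0 (cost 14), row2→col2 (cost 6)
total = 7 + 14 + 6 = 27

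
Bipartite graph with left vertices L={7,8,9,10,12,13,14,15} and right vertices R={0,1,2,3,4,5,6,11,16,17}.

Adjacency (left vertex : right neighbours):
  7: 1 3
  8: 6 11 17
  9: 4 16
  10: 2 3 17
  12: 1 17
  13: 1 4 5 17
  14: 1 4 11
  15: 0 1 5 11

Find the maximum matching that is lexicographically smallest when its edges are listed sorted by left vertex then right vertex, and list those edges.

Lex-smallest maximum matching: {(7,1), (8,6), (9,4), (10,2), (12,17), (13,5), (14,11), (15,0)}

|M| = 8 (so the lex-smallest maximum matching has 8 edges)
process left vertices in ascending order; for each, take the smallest-labelled available neighbour that still permits 8 edges overall, or leave it unmatched if none does
lex-smallest matching: {7-1, 8-6, 9-4, 10-2, 12-17, 13-5, 14-11, 15-0}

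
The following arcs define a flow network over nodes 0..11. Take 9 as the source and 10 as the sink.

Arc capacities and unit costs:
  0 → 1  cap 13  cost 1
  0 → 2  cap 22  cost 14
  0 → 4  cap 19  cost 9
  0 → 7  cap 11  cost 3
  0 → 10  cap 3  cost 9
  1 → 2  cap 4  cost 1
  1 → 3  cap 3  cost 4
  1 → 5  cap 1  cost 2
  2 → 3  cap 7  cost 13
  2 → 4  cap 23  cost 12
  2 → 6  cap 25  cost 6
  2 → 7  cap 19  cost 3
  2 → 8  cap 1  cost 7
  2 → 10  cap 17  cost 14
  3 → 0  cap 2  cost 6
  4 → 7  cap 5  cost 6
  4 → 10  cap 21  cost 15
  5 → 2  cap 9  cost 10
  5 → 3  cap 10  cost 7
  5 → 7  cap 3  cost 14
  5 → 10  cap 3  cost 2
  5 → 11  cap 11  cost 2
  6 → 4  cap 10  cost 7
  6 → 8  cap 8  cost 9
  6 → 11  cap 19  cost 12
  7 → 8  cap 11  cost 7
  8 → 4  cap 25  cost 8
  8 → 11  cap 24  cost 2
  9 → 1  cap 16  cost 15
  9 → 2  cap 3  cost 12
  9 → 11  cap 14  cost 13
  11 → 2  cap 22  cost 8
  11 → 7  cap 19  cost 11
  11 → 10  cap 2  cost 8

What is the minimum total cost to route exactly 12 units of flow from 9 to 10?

shortest-cost path #1: 9→1→5→10 push 1 @ unit cost 19 (adds 19)
shortest-cost path #2: 9→11→10 push 2 @ unit cost 21 (adds 42)
shortest-cost path #3: 9→2→10 push 3 @ unit cost 26 (adds 78)
shortest-cost path #4: 9→1→2→10 push 4 @ unit cost 30 (adds 120)
shortest-cost path #5: 9→1→3→0→10 push 2 @ unit cost 34 (adds 68)
total cost = 327

Minimum cost for 12 units: 327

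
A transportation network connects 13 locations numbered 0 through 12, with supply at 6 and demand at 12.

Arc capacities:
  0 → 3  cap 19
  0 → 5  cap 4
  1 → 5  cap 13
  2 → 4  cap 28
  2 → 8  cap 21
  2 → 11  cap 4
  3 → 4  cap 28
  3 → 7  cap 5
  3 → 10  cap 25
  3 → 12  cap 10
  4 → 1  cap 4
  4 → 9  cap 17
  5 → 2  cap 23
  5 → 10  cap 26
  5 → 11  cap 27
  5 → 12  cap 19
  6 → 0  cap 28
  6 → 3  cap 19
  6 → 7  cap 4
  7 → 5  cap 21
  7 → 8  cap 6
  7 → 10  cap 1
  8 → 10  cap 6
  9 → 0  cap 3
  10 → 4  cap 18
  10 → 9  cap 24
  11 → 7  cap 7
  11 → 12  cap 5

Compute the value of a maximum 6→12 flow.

Maximum flow value: 27

augment #1: 6→3→12 bottleneck 10, total now 10
augment #2: 6→0→5→12 bottleneck 4, total now 14
augment #3: 6→7→5→12 bottleneck 4, total now 18
augment #4: 6→3→7→5→12 bottleneck 5, total now 23
augment #5: 6→3→4→1→5→12 bottleneck 4, total now 27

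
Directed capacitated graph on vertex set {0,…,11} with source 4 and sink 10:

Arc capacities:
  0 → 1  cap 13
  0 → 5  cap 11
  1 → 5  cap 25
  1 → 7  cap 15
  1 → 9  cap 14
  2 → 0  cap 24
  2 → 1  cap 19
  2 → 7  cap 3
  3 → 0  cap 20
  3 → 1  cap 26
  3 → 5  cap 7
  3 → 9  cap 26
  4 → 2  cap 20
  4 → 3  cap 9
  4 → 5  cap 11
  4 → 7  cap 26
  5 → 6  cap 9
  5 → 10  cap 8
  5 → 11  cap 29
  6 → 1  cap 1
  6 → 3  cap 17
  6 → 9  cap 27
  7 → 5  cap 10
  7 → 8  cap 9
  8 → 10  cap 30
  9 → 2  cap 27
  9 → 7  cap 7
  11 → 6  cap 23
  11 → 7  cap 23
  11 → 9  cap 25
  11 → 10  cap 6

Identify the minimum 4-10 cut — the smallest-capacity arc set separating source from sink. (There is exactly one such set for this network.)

augment #1: 4→5→10 push 8
augment #2: 4→5→11→10 push 3
augment #3: 4→7→8→10 push 9
augment #4: 4→3→5→11→10 push 3
max flow = 23; residual-reachable set from 4 gives S-side
cut edges (S→T): {(5,10), (7,8), (11,10)} total cap 23

Min-cut arcs: {(5,10), (7,8), (11,10)} (total capacity 23)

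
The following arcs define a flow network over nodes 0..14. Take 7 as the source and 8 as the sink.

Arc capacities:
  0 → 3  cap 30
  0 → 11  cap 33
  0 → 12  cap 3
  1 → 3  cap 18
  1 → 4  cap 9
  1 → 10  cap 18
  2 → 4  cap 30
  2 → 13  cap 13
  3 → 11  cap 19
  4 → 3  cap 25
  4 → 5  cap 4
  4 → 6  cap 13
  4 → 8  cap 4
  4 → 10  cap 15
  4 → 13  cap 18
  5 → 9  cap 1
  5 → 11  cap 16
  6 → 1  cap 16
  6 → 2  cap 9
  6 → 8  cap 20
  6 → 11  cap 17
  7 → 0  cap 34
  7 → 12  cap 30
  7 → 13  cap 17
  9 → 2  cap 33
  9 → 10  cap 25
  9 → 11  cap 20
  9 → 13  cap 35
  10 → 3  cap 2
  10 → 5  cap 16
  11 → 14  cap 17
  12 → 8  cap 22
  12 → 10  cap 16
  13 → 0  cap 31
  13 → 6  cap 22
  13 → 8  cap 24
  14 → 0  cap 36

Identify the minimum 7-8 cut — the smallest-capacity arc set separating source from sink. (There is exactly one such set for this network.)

augment #1: 7→12→8 push 22
augment #2: 7→13→8 push 17
augment #3: 7→12→10→5→9→13→8 push 1
max flow = 40; residual-reachable set from 7 gives S-side
cut edges (S→T): {(5,9), (7,13), (12,8)} total cap 40

Min-cut arcs: {(5,9), (7,13), (12,8)} (total capacity 40)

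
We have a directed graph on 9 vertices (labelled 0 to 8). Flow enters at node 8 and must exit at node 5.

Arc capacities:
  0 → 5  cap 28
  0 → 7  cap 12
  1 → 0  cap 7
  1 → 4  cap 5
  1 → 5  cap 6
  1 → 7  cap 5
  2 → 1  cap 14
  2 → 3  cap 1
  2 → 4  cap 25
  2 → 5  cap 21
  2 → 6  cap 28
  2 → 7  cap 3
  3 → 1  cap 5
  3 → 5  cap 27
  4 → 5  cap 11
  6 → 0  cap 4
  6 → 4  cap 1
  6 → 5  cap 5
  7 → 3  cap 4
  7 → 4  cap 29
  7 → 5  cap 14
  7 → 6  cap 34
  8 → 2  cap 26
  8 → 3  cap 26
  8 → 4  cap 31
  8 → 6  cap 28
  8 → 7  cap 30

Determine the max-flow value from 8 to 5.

augment #1: 8→2→5 bottleneck 21, total now 21
augment #2: 8→3→5 bottleneck 26, total now 47
augment #3: 8→4→5 bottleneck 11, total now 58
augment #4: 8→6→5 bottleneck 5, total now 63
augment #5: 8→7→5 bottleneck 14, total now 77
augment #6: 8→2→1→5 bottleneck 5, total now 82
augment #7: 8→6→0→5 bottleneck 4, total now 86
augment #8: 8→7→3→5 bottleneck 1, total now 87
augment #9: 8→7→3→1→5 bottleneck 1, total now 88
augment #10: 8→7→3→1→0→5 bottleneck 2, total now 90

Maximum flow value: 90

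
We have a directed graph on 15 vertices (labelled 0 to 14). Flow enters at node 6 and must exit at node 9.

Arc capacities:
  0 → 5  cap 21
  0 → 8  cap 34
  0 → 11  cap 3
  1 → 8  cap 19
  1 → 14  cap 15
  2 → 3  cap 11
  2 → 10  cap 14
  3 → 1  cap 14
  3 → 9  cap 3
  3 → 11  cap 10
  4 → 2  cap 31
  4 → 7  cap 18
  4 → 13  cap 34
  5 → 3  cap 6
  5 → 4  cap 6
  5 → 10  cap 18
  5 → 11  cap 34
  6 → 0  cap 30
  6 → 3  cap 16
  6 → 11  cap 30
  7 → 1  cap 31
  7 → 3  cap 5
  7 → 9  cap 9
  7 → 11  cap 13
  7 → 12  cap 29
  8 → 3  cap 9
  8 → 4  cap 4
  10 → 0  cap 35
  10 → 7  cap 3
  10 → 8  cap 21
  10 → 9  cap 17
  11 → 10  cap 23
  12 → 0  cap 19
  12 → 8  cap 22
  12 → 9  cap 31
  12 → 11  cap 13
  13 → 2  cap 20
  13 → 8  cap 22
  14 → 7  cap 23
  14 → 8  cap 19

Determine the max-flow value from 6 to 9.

augment #1: 6→3→9 bottleneck 3, total now 3
augment #2: 6→11→10→9 bottleneck 17, total now 20
augment #3: 6→11→10→7→9 bottleneck 3, total now 23
augment #4: 6→0→5→4→7→9 bottleneck 6, total now 29
augment #5: 6→0→8→4→7→12→9 bottleneck 4, total now 33
augment #6: 6→3→1→14→7→12→9 bottleneck 13, total now 46
augment #7: 6→0→5→3→1→14→7→12→9 bottleneck 1, total now 47

Maximum flow value: 47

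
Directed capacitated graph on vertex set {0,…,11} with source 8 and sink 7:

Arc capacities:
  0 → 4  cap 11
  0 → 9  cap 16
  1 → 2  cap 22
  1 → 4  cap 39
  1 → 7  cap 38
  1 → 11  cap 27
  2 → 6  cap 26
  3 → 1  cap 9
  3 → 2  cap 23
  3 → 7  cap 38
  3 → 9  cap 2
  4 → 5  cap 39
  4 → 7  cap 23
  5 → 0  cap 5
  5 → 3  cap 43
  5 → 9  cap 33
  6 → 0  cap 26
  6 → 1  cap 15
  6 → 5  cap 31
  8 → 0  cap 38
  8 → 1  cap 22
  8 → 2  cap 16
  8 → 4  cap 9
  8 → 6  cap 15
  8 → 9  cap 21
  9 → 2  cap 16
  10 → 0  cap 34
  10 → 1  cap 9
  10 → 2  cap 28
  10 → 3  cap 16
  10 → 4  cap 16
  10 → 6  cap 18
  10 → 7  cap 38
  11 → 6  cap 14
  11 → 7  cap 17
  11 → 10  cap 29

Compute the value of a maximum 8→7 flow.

Maximum flow value: 83

augment #1: 8→1→7 bottleneck 22, total now 22
augment #2: 8→4→7 bottleneck 9, total now 31
augment #3: 8→0→4→7 bottleneck 11, total now 42
augment #4: 8→6→1→7 bottleneck 15, total now 57
augment #5: 8→2→6→5→3→7 bottleneck 16, total now 73
augment #6: 8→9→2→6→5→3→7 bottleneck 10, total now 83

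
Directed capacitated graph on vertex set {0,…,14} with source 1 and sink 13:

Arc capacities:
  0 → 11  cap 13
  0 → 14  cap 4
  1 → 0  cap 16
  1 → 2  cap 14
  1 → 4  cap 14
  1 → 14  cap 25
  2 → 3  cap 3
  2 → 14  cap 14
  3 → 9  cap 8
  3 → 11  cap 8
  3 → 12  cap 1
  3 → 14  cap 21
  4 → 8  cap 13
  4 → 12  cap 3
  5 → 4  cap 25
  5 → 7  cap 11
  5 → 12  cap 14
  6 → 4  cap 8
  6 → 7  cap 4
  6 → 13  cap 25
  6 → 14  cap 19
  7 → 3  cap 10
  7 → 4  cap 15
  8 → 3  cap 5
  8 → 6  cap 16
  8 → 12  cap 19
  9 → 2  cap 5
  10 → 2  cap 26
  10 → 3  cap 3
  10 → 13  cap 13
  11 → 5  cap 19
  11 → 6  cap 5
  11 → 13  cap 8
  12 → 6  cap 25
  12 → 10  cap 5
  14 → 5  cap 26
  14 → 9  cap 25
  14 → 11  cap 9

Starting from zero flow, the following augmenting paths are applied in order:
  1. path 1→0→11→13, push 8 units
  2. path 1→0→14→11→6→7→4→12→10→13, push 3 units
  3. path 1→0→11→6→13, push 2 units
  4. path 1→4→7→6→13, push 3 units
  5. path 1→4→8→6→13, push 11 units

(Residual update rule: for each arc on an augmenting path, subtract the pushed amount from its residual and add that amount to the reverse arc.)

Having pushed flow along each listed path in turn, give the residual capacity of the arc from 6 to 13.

after path 1 (1→0→11→13, push 8): res(6,13)=25
after path 2 (1→0→14→11→6→7→4→12→10→13, push 3): res(6,13)=25
after path 3 (1→0→11→6→13, push 2): res(6,13)=23
after path 4 (1→4→7→6→13, push 3): res(6,13)=20
after path 5 (1→4→8→6→13, push 11): res(6,13)=9

Residual capacity of (6,13): 9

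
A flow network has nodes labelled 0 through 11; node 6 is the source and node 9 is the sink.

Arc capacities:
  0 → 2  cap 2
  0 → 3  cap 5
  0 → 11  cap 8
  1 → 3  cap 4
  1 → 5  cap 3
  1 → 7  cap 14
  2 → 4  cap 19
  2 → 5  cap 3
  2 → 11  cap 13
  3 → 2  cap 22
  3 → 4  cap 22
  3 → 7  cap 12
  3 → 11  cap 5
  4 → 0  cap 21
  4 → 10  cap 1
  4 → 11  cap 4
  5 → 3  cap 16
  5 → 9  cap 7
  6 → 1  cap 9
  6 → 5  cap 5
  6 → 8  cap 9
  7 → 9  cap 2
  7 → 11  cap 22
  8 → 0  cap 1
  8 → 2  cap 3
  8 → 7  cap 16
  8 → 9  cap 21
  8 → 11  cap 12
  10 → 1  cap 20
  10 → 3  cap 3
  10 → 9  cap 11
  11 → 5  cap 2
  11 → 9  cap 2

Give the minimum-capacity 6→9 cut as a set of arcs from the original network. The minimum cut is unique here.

augment #1: 6→5→9 push 5
augment #2: 6→8→9 push 9
augment #3: 6→1→5→9 push 2
augment #4: 6→1→7→9 push 2
augment #5: 6→1→3→11→9 push 2
augment #6: 6→1→3→4→10→9 push 1
max flow = 21; residual-reachable set from 6 gives S-side
cut edges (S→T): {(4,10), (5,9), (6,8), (7,9), (11,9)} total cap 21

Min-cut arcs: {(4,10), (5,9), (6,8), (7,9), (11,9)} (total capacity 21)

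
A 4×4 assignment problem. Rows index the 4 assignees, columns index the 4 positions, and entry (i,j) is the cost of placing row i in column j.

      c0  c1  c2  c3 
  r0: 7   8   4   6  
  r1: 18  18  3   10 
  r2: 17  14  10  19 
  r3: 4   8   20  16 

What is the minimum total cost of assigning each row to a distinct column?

optimal assignment: row0→col3 (cost 6), row1→col2 (cost 3), row2→col1 (cost 14), row3→col0 (cost 4)
total = 6 + 3 + 14 + 4 = 27

Minimum assignment cost: 27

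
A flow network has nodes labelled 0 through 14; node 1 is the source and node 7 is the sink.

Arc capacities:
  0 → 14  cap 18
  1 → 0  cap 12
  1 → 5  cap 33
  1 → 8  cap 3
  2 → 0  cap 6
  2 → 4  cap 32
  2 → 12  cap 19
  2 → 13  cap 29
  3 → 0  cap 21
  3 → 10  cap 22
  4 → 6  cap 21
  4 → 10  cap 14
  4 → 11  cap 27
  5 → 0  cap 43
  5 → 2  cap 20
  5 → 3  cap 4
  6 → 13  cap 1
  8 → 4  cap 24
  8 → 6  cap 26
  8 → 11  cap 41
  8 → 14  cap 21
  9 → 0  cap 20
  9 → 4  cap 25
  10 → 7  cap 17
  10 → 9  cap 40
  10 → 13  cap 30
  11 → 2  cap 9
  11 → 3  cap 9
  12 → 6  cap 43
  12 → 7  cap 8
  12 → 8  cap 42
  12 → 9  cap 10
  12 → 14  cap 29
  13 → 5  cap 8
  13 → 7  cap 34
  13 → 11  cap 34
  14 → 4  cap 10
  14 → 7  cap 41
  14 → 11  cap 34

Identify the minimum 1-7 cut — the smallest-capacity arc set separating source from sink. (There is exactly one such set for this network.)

Min-cut arcs: {(0,14), (1,8), (5,2), (5,3)} (total capacity 45)

augment #1: 1→0→14→7 push 12
augment #2: 1→8→14→7 push 3
augment #3: 1→5→0→14→7 push 6
augment #4: 1→5→2→12→7 push 8
augment #5: 1→5→2→13→7 push 12
augment #6: 1→5→3→10→7 push 4
max flow = 45; residual-reachable set from 1 gives S-side
cut edges (S→T): {(0,14), (1,8), (5,2), (5,3)} total cap 45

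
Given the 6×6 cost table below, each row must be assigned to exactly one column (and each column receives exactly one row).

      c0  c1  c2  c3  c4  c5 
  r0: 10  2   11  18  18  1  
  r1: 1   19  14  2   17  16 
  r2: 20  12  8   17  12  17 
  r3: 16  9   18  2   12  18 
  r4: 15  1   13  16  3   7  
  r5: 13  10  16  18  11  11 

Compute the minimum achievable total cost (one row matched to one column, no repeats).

Minimum assignment cost: 24

optimal assignment: row0→col5 (cost 1), row1→col0 (cost 1), row2→col2 (cost 8), row3→col3 (cost 2), row4→col1 (cost 1), row5→col4 (cost 11)
total = 1 + 1 + 8 + 2 + 1 + 11 = 24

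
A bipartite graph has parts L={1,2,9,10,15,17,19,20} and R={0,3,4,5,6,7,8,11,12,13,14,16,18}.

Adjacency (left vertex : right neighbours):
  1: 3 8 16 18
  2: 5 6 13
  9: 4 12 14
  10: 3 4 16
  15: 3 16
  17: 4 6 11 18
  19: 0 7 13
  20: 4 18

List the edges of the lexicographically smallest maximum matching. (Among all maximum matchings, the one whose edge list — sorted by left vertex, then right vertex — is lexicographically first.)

Lex-smallest maximum matching: {(1,3), (2,5), (9,12), (10,4), (15,16), (17,6), (19,0), (20,18)}

|M| = 8 (so the lex-smallest maximum matching has 8 edges)
process left vertices in ascending order; for each, take the smallest-labelled available neighbour that still permits 8 edges overall, or leave it unmatched if none does
lex-smallest matching: {1-3, 2-5, 9-12, 10-4, 15-16, 17-6, 19-0, 20-18}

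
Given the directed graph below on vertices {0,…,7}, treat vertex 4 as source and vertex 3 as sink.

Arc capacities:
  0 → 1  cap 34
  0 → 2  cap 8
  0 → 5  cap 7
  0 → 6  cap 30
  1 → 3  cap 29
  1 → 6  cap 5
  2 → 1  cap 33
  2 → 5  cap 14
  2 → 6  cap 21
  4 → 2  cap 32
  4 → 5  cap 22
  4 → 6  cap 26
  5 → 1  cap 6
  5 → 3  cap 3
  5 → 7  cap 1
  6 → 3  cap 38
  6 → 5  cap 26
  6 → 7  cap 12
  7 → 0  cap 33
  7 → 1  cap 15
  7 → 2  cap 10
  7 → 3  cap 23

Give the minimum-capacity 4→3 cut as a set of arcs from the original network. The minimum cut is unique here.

augment #1: 4→5→3 push 3
augment #2: 4→6→3 push 26
augment #3: 4→2→1→3 push 29
augment #4: 4→2→6→3 push 3
augment #5: 4→5→7→3 push 1
augment #6: 4→5→1→6→3 push 5
augment #7: 4→5→1→2→6→3 push 1
max flow = 68; residual-reachable set from 4 gives S-side
cut edges (S→T): {(4,2), (4,6), (5,1), (5,3), (5,7)} total cap 68

Min-cut arcs: {(4,2), (4,6), (5,1), (5,3), (5,7)} (total capacity 68)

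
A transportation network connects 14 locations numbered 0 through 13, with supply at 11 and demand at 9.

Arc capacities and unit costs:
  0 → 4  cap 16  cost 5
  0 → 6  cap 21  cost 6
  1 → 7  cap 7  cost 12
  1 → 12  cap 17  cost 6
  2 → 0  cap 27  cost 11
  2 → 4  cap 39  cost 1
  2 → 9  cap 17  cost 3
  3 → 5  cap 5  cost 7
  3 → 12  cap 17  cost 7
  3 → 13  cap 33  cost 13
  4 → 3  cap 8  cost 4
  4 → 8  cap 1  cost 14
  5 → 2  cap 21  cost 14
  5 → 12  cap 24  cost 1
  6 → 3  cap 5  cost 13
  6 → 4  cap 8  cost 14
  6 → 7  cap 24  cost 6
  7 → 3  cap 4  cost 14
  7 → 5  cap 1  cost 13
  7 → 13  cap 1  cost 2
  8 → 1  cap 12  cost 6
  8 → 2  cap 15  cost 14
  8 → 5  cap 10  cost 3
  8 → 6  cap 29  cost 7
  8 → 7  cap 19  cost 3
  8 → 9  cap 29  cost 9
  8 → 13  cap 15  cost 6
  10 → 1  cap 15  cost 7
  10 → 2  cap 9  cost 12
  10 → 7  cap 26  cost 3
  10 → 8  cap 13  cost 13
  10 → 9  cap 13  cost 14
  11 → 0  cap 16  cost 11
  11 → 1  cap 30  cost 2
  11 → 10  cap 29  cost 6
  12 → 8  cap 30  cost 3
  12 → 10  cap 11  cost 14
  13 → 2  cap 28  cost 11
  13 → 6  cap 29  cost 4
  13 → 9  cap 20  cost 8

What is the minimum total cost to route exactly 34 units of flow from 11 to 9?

Minimum cost for 34 units: 682

shortest-cost path #1: 11→10→7→13→9 push 1 @ unit cost 19 (adds 19)
shortest-cost path #2: 11→10→9 push 13 @ unit cost 20 (adds 260)
shortest-cost path #3: 11→1→12→8→9 push 17 @ unit cost 20 (adds 340)
shortest-cost path #4: 11→10→2→9 push 3 @ unit cost 21 (adds 63)
total cost = 682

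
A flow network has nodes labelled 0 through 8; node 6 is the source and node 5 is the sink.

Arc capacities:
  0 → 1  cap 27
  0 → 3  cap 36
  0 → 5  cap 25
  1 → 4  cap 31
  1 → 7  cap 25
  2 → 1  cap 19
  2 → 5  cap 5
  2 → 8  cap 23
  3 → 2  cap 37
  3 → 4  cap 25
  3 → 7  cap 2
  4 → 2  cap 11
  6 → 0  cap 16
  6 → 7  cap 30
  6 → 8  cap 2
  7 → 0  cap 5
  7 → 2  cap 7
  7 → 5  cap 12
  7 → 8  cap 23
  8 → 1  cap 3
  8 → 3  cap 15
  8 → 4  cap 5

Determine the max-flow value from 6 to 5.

Maximum flow value: 38

augment #1: 6→0→5 bottleneck 16, total now 16
augment #2: 6→7→5 bottleneck 12, total now 28
augment #3: 6→7→0→5 bottleneck 5, total now 33
augment #4: 6→7→2→5 bottleneck 5, total now 38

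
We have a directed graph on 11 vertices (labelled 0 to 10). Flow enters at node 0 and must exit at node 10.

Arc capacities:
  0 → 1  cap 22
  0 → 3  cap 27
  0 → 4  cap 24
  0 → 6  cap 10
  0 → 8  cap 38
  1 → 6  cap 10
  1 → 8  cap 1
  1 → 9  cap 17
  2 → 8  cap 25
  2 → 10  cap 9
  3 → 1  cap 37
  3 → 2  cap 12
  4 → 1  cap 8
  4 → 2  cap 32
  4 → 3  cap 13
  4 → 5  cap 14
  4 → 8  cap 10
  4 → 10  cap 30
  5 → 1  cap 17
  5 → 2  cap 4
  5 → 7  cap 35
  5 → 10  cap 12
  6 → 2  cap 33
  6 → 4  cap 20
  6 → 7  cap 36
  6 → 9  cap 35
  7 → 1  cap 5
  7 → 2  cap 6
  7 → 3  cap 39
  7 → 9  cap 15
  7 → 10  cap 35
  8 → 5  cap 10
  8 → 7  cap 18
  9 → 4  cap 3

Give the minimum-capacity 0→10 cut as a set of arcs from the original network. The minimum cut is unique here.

augment #1: 0→4→10 push 24
augment #2: 0→3→2→10 push 9
augment #3: 0→6→4→10 push 6
augment #4: 0→6→7→10 push 4
augment #5: 0→8→5→10 push 10
augment #6: 0→8→7→10 push 18
augment #7: 0→1→6→7→10 push 10
augment #8: 0→1→9→4→5→10 push 2
augment #9: 0→1→9→4→5→7→10 push 1
max flow = 84; residual-reachable set from 0 gives S-side
cut edges (S→T): {(0,4), (0,6), (1,6), (2,10), (8,5), (8,7), (9,4)} total cap 84

Min-cut arcs: {(0,4), (0,6), (1,6), (2,10), (8,5), (8,7), (9,4)} (total capacity 84)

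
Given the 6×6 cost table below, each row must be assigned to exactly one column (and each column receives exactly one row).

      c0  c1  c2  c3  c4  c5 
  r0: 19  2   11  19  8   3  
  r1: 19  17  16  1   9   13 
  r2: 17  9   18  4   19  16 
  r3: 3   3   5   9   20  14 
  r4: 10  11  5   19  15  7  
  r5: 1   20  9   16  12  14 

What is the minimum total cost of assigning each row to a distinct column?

optimal assignment: row0→col5 (cost 3), row1→col4 (cost 9), row2→col3 (cost 4), row3→col1 (cost 3), row4→col2 (cost 5), row5→col0 (cost 1)
total = 3 + 9 + 4 + 3 + 5 + 1 = 25

Minimum assignment cost: 25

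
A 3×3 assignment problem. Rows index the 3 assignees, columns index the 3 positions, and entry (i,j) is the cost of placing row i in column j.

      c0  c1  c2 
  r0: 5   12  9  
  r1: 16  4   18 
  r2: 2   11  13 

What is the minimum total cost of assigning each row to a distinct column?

Minimum assignment cost: 15

optimal assignment: row0→col2 (cost 9), row1→col1 (cost 4), row2→col0 (cost 2)
total = 9 + 4 + 2 = 15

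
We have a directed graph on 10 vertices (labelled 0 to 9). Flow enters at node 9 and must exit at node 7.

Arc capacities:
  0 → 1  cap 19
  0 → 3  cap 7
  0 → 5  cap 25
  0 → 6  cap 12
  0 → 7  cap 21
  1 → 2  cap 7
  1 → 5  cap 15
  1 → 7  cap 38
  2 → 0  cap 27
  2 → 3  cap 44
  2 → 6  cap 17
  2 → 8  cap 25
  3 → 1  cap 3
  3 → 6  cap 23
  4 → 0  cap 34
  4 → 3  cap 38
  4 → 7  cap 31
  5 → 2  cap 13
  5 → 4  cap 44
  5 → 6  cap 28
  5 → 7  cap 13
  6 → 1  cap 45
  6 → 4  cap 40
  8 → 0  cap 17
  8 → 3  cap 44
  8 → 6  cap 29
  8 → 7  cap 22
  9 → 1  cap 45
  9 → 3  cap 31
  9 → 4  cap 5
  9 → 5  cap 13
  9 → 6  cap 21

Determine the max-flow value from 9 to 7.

Maximum flow value: 110

augment #1: 9→1→7 bottleneck 38, total now 38
augment #2: 9→4→7 bottleneck 5, total now 43
augment #3: 9→5→7 bottleneck 13, total now 56
augment #4: 9→6→4→7 bottleneck 21, total now 77
augment #5: 9→1→2→0→7 bottleneck 7, total now 84
augment #6: 9→3→6→4→7 bottleneck 5, total now 89
augment #7: 9→3→6→4→0→7 bottleneck 14, total now 103
augment #8: 9→3→1→5→2→8→7 bottleneck 3, total now 106
augment #9: 9→3→6→1→5→2→8→7 bottleneck 4, total now 110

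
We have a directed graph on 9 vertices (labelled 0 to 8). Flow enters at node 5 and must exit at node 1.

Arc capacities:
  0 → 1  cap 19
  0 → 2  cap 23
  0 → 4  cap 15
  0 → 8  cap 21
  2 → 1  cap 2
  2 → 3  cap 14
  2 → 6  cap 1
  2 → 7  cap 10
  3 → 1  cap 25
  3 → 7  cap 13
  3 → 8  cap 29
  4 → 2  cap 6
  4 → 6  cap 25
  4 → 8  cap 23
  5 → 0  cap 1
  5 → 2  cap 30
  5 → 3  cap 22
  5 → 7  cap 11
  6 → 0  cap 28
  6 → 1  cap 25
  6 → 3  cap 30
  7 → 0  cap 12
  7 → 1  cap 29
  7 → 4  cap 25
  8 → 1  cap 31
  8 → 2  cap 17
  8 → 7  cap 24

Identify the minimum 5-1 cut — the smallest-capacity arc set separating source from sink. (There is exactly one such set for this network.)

Min-cut arcs: {(2,1), (2,3), (2,6), (2,7), (5,0), (5,3), (5,7)} (total capacity 61)

augment #1: 5→0→1 push 1
augment #2: 5→2→1 push 2
augment #3: 5→3→1 push 22
augment #4: 5→7→1 push 11
augment #5: 5→2→3→1 push 3
augment #6: 5→2→6→1 push 1
augment #7: 5→2→7→1 push 10
augment #8: 5→2→3→7→1 push 8
augment #9: 5→2→3→8→1 push 3
max flow = 61; residual-reachable set from 5 gives S-side
cut edges (S→T): {(2,1), (2,3), (2,6), (2,7), (5,0), (5,3), (5,7)} total cap 61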